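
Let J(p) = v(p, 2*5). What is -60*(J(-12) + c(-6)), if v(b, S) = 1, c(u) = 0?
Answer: -60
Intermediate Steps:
J(p) = 1
-60*(J(-12) + c(-6)) = -60*(1 + 0) = -60*1 = -60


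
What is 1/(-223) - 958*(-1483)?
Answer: 316819221/223 ≈ 1.4207e+6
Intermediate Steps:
1/(-223) - 958*(-1483) = -1/223 + 1420714 = 316819221/223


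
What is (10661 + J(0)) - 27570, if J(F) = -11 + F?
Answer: -16920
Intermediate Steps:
(10661 + J(0)) - 27570 = (10661 + (-11 + 0)) - 27570 = (10661 - 11) - 27570 = 10650 - 27570 = -16920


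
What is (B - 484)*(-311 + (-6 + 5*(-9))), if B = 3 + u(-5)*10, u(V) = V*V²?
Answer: 626622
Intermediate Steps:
u(V) = V³
B = -1247 (B = 3 + (-5)³*10 = 3 - 125*10 = 3 - 1250 = -1247)
(B - 484)*(-311 + (-6 + 5*(-9))) = (-1247 - 484)*(-311 + (-6 + 5*(-9))) = -1731*(-311 + (-6 - 45)) = -1731*(-311 - 51) = -1731*(-362) = 626622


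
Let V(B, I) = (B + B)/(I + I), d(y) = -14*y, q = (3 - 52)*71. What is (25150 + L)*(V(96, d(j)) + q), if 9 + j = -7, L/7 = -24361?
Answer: 3539929950/7 ≈ 5.0570e+8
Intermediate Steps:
L = -170527 (L = 7*(-24361) = -170527)
j = -16 (j = -9 - 7 = -16)
q = -3479 (q = -49*71 = -3479)
V(B, I) = B/I (V(B, I) = (2*B)/((2*I)) = (2*B)*(1/(2*I)) = B/I)
(25150 + L)*(V(96, d(j)) + q) = (25150 - 170527)*(96/((-14*(-16))) - 3479) = -145377*(96/224 - 3479) = -145377*(96*(1/224) - 3479) = -145377*(3/7 - 3479) = -145377*(-24350/7) = 3539929950/7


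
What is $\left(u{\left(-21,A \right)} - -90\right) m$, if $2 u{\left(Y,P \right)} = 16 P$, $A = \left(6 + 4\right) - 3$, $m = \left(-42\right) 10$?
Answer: $-61320$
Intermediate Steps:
$m = -420$
$A = 7$ ($A = 10 - 3 = 7$)
$u{\left(Y,P \right)} = 8 P$ ($u{\left(Y,P \right)} = \frac{16 P}{2} = 8 P$)
$\left(u{\left(-21,A \right)} - -90\right) m = \left(8 \cdot 7 - -90\right) \left(-420\right) = \left(56 + 90\right) \left(-420\right) = 146 \left(-420\right) = -61320$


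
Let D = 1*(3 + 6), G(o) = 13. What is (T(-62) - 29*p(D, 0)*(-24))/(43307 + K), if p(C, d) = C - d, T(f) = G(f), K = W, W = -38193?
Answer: 6277/5114 ≈ 1.2274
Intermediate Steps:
K = -38193
T(f) = 13
D = 9 (D = 1*9 = 9)
(T(-62) - 29*p(D, 0)*(-24))/(43307 + K) = (13 - 29*(9 - 1*0)*(-24))/(43307 - 38193) = (13 - 29*(9 + 0)*(-24))/5114 = (13 - 29*9*(-24))*(1/5114) = (13 - 261*(-24))*(1/5114) = (13 + 6264)*(1/5114) = 6277*(1/5114) = 6277/5114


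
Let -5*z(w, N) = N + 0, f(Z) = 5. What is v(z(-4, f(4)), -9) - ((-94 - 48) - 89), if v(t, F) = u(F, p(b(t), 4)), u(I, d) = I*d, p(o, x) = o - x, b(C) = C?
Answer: 276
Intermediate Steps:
z(w, N) = -N/5 (z(w, N) = -(N + 0)/5 = -N/5)
v(t, F) = F*(-4 + t) (v(t, F) = F*(t - 1*4) = F*(t - 4) = F*(-4 + t))
v(z(-4, f(4)), -9) - ((-94 - 48) - 89) = -9*(-4 - ⅕*5) - ((-94 - 48) - 89) = -9*(-4 - 1) - (-142 - 89) = -9*(-5) - 1*(-231) = 45 + 231 = 276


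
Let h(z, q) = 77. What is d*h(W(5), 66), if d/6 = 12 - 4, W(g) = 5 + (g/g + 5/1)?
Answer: 3696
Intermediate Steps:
W(g) = 11 (W(g) = 5 + (1 + 5*1) = 5 + (1 + 5) = 5 + 6 = 11)
d = 48 (d = 6*(12 - 4) = 6*8 = 48)
d*h(W(5), 66) = 48*77 = 3696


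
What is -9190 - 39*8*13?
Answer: -13246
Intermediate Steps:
-9190 - 39*8*13 = -9190 - 312*13 = -9190 - 4056 = -13246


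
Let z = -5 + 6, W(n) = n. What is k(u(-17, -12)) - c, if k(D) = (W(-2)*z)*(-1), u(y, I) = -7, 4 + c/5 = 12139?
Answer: -60673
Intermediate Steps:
c = 60675 (c = -20 + 5*12139 = -20 + 60695 = 60675)
z = 1
k(D) = 2 (k(D) = -2*1*(-1) = -2*(-1) = 2)
k(u(-17, -12)) - c = 2 - 1*60675 = 2 - 60675 = -60673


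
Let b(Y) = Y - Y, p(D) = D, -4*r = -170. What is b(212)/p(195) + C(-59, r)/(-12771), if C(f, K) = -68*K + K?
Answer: 5695/25542 ≈ 0.22297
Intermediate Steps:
r = 85/2 (r = -¼*(-170) = 85/2 ≈ 42.500)
C(f, K) = -67*K
b(Y) = 0
b(212)/p(195) + C(-59, r)/(-12771) = 0/195 - 67*85/2/(-12771) = 0*(1/195) - 5695/2*(-1/12771) = 0 + 5695/25542 = 5695/25542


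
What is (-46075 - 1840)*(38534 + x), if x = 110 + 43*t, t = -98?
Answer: -1649713450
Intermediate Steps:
x = -4104 (x = 110 + 43*(-98) = 110 - 4214 = -4104)
(-46075 - 1840)*(38534 + x) = (-46075 - 1840)*(38534 - 4104) = -47915*34430 = -1649713450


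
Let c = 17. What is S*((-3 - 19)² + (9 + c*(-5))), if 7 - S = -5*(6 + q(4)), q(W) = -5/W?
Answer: 12546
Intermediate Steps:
S = 123/4 (S = 7 - (-5)*(6 - 5/4) = 7 - (-5)*19/4 = 7 - 1*(-95/4) = 7 + 95/4 = 123/4 ≈ 30.750)
S*((-3 - 19)² + (9 + c*(-5))) = 123*((-3 - 19)² + (9 + 17*(-5)))/4 = 123*((-22)² + (9 - 85))/4 = 123*(484 - 76)/4 = (123/4)*408 = 12546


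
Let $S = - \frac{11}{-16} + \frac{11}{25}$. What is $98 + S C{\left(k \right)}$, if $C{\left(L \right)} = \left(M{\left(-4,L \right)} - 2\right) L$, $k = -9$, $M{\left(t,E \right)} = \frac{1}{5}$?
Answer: $\frac{232531}{2000} \approx 116.27$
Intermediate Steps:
$M{\left(t,E \right)} = \frac{1}{5}$
$C{\left(L \right)} = - \frac{9 L}{5}$ ($C{\left(L \right)} = \left(\frac{1}{5} - 2\right) L = - \frac{9 L}{5}$)
$S = \frac{451}{400}$ ($S = \left(-11\right) \left(- \frac{1}{16}\right) + 11 \cdot \frac{1}{25} = \frac{11}{16} + \frac{11}{25} = \frac{451}{400} \approx 1.1275$)
$98 + S C{\left(k \right)} = 98 + \frac{451 \left(\left(- \frac{9}{5}\right) \left(-9\right)\right)}{400} = 98 + \frac{451}{400} \cdot \frac{81}{5} = 98 + \frac{36531}{2000} = \frac{232531}{2000}$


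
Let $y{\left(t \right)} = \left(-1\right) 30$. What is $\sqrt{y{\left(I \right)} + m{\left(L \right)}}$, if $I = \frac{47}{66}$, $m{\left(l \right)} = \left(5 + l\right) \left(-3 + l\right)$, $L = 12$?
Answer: $\sqrt{123} \approx 11.091$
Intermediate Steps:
$m{\left(l \right)} = \left(-3 + l\right) \left(5 + l\right)$
$I = \frac{47}{66}$ ($I = 47 \cdot \frac{1}{66} = \frac{47}{66} \approx 0.71212$)
$y{\left(t \right)} = -30$
$\sqrt{y{\left(I \right)} + m{\left(L \right)}} = \sqrt{-30 + \left(-15 + 12^{2} + 2 \cdot 12\right)} = \sqrt{-30 + \left(-15 + 144 + 24\right)} = \sqrt{-30 + 153} = \sqrt{123}$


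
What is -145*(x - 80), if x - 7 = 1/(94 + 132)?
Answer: 2392065/226 ≈ 10584.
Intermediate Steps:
x = 1583/226 (x = 7 + 1/(94 + 132) = 7 + 1/226 = 1583/226 ≈ 7.0044)
-145*(x - 80) = -145*(1583/226 - 80) = -145*(-16497/226) = 2392065/226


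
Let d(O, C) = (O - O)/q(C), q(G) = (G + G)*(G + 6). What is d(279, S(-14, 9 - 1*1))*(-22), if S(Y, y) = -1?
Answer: 0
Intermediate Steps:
q(G) = 2*G*(6 + G) (q(G) = (2*G)*(6 + G) = 2*G*(6 + G))
d(O, C) = 0 (d(O, C) = (O - O)/((2*C*(6 + C))) = 0*(1/(2*C*(6 + C))) = 0)
d(279, S(-14, 9 - 1*1))*(-22) = 0*(-22) = 0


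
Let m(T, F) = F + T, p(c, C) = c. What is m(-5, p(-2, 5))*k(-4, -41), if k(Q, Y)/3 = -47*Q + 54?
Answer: -5082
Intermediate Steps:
k(Q, Y) = 162 - 141*Q (k(Q, Y) = 3*(-47*Q + 54) = 3*(54 - 47*Q) = 162 - 141*Q)
m(-5, p(-2, 5))*k(-4, -41) = (-2 - 5)*(162 - 141*(-4)) = -7*(162 + 564) = -7*726 = -5082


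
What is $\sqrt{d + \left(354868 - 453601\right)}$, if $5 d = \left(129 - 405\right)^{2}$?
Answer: $\frac{i \sqrt{2087445}}{5} \approx 288.96 i$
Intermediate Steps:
$d = \frac{76176}{5}$ ($d = \frac{\left(129 - 405\right)^{2}}{5} = \frac{\left(-276\right)^{2}}{5} = \frac{1}{5} \cdot 76176 = \frac{76176}{5} \approx 15235.0$)
$\sqrt{d + \left(354868 - 453601\right)} = \sqrt{\frac{76176}{5} + \left(354868 - 453601\right)} = \sqrt{\frac{76176}{5} - 98733} = \sqrt{- \frac{417489}{5}} = \frac{i \sqrt{2087445}}{5}$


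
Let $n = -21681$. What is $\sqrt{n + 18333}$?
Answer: $6 i \sqrt{93} \approx 57.862 i$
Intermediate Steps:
$\sqrt{n + 18333} = \sqrt{-21681 + 18333} = \sqrt{-3348} = 6 i \sqrt{93}$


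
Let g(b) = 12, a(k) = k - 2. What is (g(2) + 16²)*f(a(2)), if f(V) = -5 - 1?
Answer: -1608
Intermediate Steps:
a(k) = -2 + k
f(V) = -6
(g(2) + 16²)*f(a(2)) = (12 + 16²)*(-6) = (12 + 256)*(-6) = 268*(-6) = -1608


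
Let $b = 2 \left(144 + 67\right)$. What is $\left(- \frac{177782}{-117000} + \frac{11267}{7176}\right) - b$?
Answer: $- \frac{86714453}{207000} \approx -418.91$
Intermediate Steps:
$b = 422$ ($b = 2 \cdot 211 = 422$)
$\left(- \frac{177782}{-117000} + \frac{11267}{7176}\right) - b = \left(- \frac{177782}{-117000} + \frac{11267}{7176}\right) - 422 = \left(\left(-177782\right) \left(- \frac{1}{117000}\right) + 11267 \cdot \frac{1}{7176}\right) - 422 = \left(\frac{88891}{58500} + \frac{11267}{7176}\right) - 422 = \frac{639547}{207000} - 422 = - \frac{86714453}{207000}$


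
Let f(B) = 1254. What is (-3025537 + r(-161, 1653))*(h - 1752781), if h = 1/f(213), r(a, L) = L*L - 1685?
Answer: 215998417132083/418 ≈ 5.1674e+11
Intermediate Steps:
r(a, L) = -1685 + L² (r(a, L) = L² - 1685 = -1685 + L²)
h = 1/1254 ≈ 0.00079745
(-3025537 + r(-161, 1653))*(h - 1752781) = (-3025537 + (-1685 + 1653²))*(1/1254 - 1752781) = (-3025537 + (-1685 + 2732409))*(-2197987373/1254) = (-3025537 + 2730724)*(-2197987373/1254) = -294813*(-2197987373/1254) = 215998417132083/418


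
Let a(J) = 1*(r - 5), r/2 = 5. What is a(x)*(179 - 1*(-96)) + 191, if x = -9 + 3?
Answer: 1566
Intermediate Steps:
r = 10 (r = 2*5 = 10)
x = -6
a(J) = 5 (a(J) = 1*(10 - 5) = 1*5 = 5)
a(x)*(179 - 1*(-96)) + 191 = 5*(179 - 1*(-96)) + 191 = 5*(179 + 96) + 191 = 5*275 + 191 = 1375 + 191 = 1566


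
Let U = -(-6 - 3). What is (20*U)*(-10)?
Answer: -1800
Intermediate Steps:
U = 9 (U = -1*(-9) = 9)
(20*U)*(-10) = (20*9)*(-10) = 180*(-10) = -1800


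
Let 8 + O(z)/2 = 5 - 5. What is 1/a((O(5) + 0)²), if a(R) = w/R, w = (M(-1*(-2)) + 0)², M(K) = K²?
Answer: 16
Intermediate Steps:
O(z) = -16 (O(z) = -16 + 2*(5 - 5) = -16 + 2*0 = -16 + 0 = -16)
w = 16 (w = ((-1*(-2))² + 0)² = (2² + 0)² = (4 + 0)² = 4² = 16)
a(R) = 16/R
1/a((O(5) + 0)²) = 1/(16/((-16 + 0)²)) = 1/(16/((-16)²)) = 1/(16/256) = 1/(16*(1/256)) = 1/(1/16) = 16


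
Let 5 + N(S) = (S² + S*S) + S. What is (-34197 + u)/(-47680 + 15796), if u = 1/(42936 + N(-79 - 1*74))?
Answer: 3063914411/2856678864 ≈ 1.0725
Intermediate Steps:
N(S) = -5 + S + 2*S² (N(S) = -5 + ((S² + S*S) + S) = -5 + ((S² + S²) + S) = -5 + (2*S² + S) = -5 + (S + 2*S²) = -5 + S + 2*S²)
u = 1/89596 (u = 1/(42936 + (-5 + (-79 - 1*74) + 2*(-79 - 1*74)²)) = 1/(42936 + (-5 + (-79 - 74) + 2*(-79 - 74)²)) = 1/(42936 + (-5 - 153 + 2*(-153)²)) = 1/(42936 + (-5 - 153 + 2*23409)) = 1/(42936 + (-5 - 153 + 46818)) = 1/(42936 + 46660) = 1/89596 ≈ 1.1161e-5)
(-34197 + u)/(-47680 + 15796) = (-34197 + 1/89596)/(-47680 + 15796) = -3063914411/89596/(-31884) = -3063914411/89596*(-1/31884) = 3063914411/2856678864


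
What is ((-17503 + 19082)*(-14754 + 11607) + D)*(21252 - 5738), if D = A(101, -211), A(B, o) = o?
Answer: -77094092536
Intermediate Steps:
D = -211
((-17503 + 19082)*(-14754 + 11607) + D)*(21252 - 5738) = ((-17503 + 19082)*(-14754 + 11607) - 211)*(21252 - 5738) = (1579*(-3147) - 211)*15514 = (-4969113 - 211)*15514 = -4969324*15514 = -77094092536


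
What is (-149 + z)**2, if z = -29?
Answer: 31684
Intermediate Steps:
(-149 + z)**2 = (-149 - 29)**2 = (-178)**2 = 31684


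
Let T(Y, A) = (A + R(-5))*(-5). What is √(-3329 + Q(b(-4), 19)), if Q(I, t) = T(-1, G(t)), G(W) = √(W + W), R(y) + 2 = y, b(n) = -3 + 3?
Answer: √(-3294 - 5*√38) ≈ 57.661*I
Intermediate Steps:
b(n) = 0
R(y) = -2 + y
G(W) = √2*√W (G(W) = √(2*W) = √2*√W)
T(Y, A) = 35 - 5*A (T(Y, A) = (A + (-2 - 5))*(-5) = (A - 7)*(-5) = (-7 + A)*(-5) = 35 - 5*A)
Q(I, t) = 35 - 5*√2*√t
√(-3329 + Q(b(-4), 19)) = √(-3329 + (35 - 5*√2*√19)) = √(-3329 + (35 - 5*√38)) = √(-3294 - 5*√38)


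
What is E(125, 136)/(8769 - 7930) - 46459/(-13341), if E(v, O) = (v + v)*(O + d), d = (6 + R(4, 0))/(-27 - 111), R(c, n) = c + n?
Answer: 11323622573/257441277 ≈ 43.985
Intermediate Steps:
d = -5/69 (d = (6 + (4 + 0))/(-27 - 111) = (6 + 4)/(-138) = 10*(-1/138) = -5/69 ≈ -0.072464)
E(v, O) = 2*v*(-5/69 + O) (E(v, O) = (v + v)*(O - 5/69) = (2*v)*(-5/69 + O) = 2*v*(-5/69 + O))
E(125, 136)/(8769 - 7930) - 46459/(-13341) = ((2/69)*125*(-5 + 69*136))/(8769 - 7930) - 46459/(-13341) = ((2/69)*125*(-5 + 9384))/839 - 46459*(-1/13341) = ((2/69)*125*9379)*(1/839) + 46459/13341 = (2344750/69)*(1/839) + 46459/13341 = 2344750/57891 + 46459/13341 = 11323622573/257441277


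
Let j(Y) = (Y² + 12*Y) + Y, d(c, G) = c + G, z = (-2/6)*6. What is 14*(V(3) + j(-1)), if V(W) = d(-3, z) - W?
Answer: -280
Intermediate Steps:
z = -2 (z = ((⅙)*(-2))*6 = -⅓*6 = -2)
d(c, G) = G + c
j(Y) = Y² + 13*Y
V(W) = -5 - W (V(W) = (-2 - 3) - W = -5 - W)
14*(V(3) + j(-1)) = 14*((-5 - 1*3) - (13 - 1)) = 14*((-5 - 3) - 1*12) = 14*(-8 - 12) = 14*(-20) = -280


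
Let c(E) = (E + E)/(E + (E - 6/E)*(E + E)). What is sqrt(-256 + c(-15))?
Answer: I*sqrt(5090946)/141 ≈ 16.002*I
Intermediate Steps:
c(E) = 2*E/(E + 2*E*(E - 6/E)) (c(E) = (2*E)/(E + (E - 6/E)*(2*E)) = (2*E)/(E + 2*E*(E - 6/E)) = 2*E/(E + 2*E*(E - 6/E)))
sqrt(-256 + c(-15)) = sqrt(-256 + 2*(-15)/(-12 - 15 + 2*(-15)**2)) = sqrt(-256 + 2*(-15)/(-12 - 15 + 2*225)) = sqrt(-256 + 2*(-15)/(-12 - 15 + 450)) = sqrt(-256 + 2*(-15)/423) = sqrt(-256 + 2*(-15)*(1/423)) = sqrt(-256 - 10/141) = sqrt(-36106/141) = I*sqrt(5090946)/141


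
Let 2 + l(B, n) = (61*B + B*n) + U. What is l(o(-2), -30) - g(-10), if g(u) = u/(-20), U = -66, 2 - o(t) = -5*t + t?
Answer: -509/2 ≈ -254.50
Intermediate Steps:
o(t) = 2 + 4*t (o(t) = 2 - (-5*t + t) = 2 - (-4)*t = 2 + 4*t)
l(B, n) = -68 + 61*B + B*n (l(B, n) = -2 + ((61*B + B*n) - 66) = -2 + (-66 + 61*B + B*n) = -68 + 61*B + B*n)
g(u) = -u/20 (g(u) = u*(-1/20) = -u/20)
l(o(-2), -30) - g(-10) = (-68 + 61*(2 + 4*(-2)) + (2 + 4*(-2))*(-30)) - (-1)*(-10)/20 = (-68 + 61*(2 - 8) + (2 - 8)*(-30)) - 1*1/2 = (-68 + 61*(-6) - 6*(-30)) - 1/2 = (-68 - 366 + 180) - 1/2 = -254 - 1/2 = -509/2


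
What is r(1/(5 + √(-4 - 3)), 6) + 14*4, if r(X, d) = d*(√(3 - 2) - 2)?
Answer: 50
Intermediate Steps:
r(X, d) = -d (r(X, d) = d*(√1 - 2) = d*(1 - 2) = d*(-1) = -d)
r(1/(5 + √(-4 - 3)), 6) + 14*4 = -1*6 + 14*4 = -6 + 56 = 50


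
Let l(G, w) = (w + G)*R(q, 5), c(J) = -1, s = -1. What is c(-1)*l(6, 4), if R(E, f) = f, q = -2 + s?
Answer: -50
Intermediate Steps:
q = -3 (q = -2 - 1 = -3)
l(G, w) = 5*G + 5*w (l(G, w) = (w + G)*5 = (G + w)*5 = 5*G + 5*w)
c(-1)*l(6, 4) = -(5*6 + 5*4) = -(30 + 20) = -1*50 = -50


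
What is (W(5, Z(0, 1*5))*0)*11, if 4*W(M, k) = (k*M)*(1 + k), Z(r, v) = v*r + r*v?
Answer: 0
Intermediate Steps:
Z(r, v) = 2*r*v (Z(r, v) = r*v + r*v = 2*r*v)
W(M, k) = M*k*(1 + k)/4 (W(M, k) = ((k*M)*(1 + k))/4 = ((M*k)*(1 + k))/4 = (M*k*(1 + k))/4 = M*k*(1 + k)/4)
(W(5, Z(0, 1*5))*0)*11 = (((¼)*5*(2*0*(1*5))*(1 + 2*0*(1*5)))*0)*11 = (((¼)*5*(2*0*5)*(1 + 2*0*5))*0)*11 = (((¼)*5*0*(1 + 0))*0)*11 = (((¼)*5*0*1)*0)*11 = (0*0)*11 = 0*11 = 0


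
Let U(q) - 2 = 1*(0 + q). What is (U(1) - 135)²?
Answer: 17424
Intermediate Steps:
U(q) = 2 + q (U(q) = 2 + 1*(0 + q) = 2 + 1*q = 2 + q)
(U(1) - 135)² = ((2 + 1) - 135)² = (3 - 135)² = (-132)² = 17424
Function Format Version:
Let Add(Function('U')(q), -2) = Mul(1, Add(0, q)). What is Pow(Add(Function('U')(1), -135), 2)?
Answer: 17424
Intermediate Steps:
Function('U')(q) = Add(2, q) (Function('U')(q) = Add(2, Mul(1, Add(0, q))) = Add(2, Mul(1, q)) = Add(2, q))
Pow(Add(Function('U')(1), -135), 2) = Pow(Add(Add(2, 1), -135), 2) = Pow(Add(3, -135), 2) = Pow(-132, 2) = 17424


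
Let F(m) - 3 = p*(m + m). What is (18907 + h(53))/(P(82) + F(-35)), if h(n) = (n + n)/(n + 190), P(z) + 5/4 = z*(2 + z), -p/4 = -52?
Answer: -18378028/7455483 ≈ -2.4650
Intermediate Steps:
p = 208 (p = -4*(-52) = 208)
P(z) = -5/4 + z*(2 + z)
h(n) = 2*n/(190 + n) (h(n) = (2*n)/(190 + n) = 2*n/(190 + n))
F(m) = 3 + 416*m (F(m) = 3 + 208*(m + m) = 3 + 208*(2*m) = 3 + 416*m)
(18907 + h(53))/(P(82) + F(-35)) = (18907 + 2*53/(190 + 53))/((-5/4 + 82² + 2*82) + (3 + 416*(-35))) = (18907 + 2*53/243)/((-5/4 + 6724 + 164) + (3 - 14560)) = (18907 + 2*53*(1/243))/(27547/4 - 14557) = (18907 + 106/243)/(-30681/4) = (4594507/243)*(-4/30681) = -18378028/7455483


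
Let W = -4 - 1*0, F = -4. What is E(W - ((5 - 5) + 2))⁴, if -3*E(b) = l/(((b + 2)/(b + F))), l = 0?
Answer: 0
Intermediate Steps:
W = -4 (W = -4 + 0 = -4)
E(b) = 0 (E(b) = -0/((b + 2)/(b - 4)) = -0/((2 + b)/(-4 + b)) = -0*(-4 + b)/(2 + b) = -⅓*0 = 0)
E(W - ((5 - 5) + 2))⁴ = 0⁴ = 0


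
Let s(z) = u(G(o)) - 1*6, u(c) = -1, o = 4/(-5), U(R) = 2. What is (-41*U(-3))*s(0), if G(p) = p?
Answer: 574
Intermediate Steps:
o = -⅘ (o = 4*(-⅕) = -⅘ ≈ -0.80000)
s(z) = -7 (s(z) = -1 - 1*6 = -1 - 6 = -7)
(-41*U(-3))*s(0) = -41*2*(-7) = -82*(-7) = 574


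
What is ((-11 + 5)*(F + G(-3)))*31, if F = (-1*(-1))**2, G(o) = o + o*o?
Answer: -1302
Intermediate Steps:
G(o) = o + o**2
F = 1 (F = 1**2 = 1)
((-11 + 5)*(F + G(-3)))*31 = ((-11 + 5)*(1 - 3*(1 - 3)))*31 = -6*(1 - 3*(-2))*31 = -6*(1 + 6)*31 = -6*7*31 = -42*31 = -1302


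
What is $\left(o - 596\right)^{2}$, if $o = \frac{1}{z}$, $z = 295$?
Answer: $\frac{30912320761}{87025} \approx 3.5521 \cdot 10^{5}$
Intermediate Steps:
$o = \frac{1}{295} \approx 0.0033898$
$\left(o - 596\right)^{2} = \left(\frac{1}{295} - 596\right)^{2} = \left(- \frac{175819}{295}\right)^{2} = \frac{30912320761}{87025}$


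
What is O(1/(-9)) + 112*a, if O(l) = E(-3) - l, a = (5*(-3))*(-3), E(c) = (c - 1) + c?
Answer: 45298/9 ≈ 5033.1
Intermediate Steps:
E(c) = -1 + 2*c (E(c) = (-1 + c) + c = -1 + 2*c)
a = 45 (a = -15*(-3) = 45)
O(l) = -7 - l (O(l) = (-1 + 2*(-3)) - l = (-1 - 6) - l = -7 - l)
O(1/(-9)) + 112*a = (-7 - 1/(-9)) + 112*45 = (-7 - 1*(-1/9)) + 5040 = (-7 + 1/9) + 5040 = -62/9 + 5040 = 45298/9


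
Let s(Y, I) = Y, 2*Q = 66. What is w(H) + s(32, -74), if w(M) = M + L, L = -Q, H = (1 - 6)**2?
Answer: 24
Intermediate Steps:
Q = 33 (Q = (1/2)*66 = 33)
H = 25 (H = (-5)**2 = 25)
L = -33 (L = -1*33 = -33)
w(M) = -33 + M (w(M) = M - 33 = -33 + M)
w(H) + s(32, -74) = (-33 + 25) + 32 = -8 + 32 = 24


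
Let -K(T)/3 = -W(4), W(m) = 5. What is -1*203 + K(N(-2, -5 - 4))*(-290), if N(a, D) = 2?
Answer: -4553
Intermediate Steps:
K(T) = 15 (K(T) = -(-3)*5 = -3*(-5) = 15)
-1*203 + K(N(-2, -5 - 4))*(-290) = -1*203 + 15*(-290) = -203 - 4350 = -4553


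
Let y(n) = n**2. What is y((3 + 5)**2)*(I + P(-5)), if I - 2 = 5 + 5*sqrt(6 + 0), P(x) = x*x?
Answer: 131072 + 20480*sqrt(6) ≈ 1.8124e+5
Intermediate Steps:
P(x) = x**2
I = 7 + 5*sqrt(6) (I = 2 + (5 + 5*sqrt(6 + 0)) = 2 + (5 + 5*sqrt(6)) = 7 + 5*sqrt(6) ≈ 19.247)
y((3 + 5)**2)*(I + P(-5)) = ((3 + 5)**2)**2*((7 + 5*sqrt(6)) + (-5)**2) = (8**2)**2*((7 + 5*sqrt(6)) + 25) = 64**2*(32 + 5*sqrt(6)) = 4096*(32 + 5*sqrt(6)) = 131072 + 20480*sqrt(6)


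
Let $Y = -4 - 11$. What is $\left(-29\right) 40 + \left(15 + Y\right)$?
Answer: $-1160$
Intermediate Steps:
$Y = -15$ ($Y = -4 - 11 = -15$)
$\left(-29\right) 40 + \left(15 + Y\right) = \left(-29\right) 40 + \left(15 - 15\right) = -1160 + 0 = -1160$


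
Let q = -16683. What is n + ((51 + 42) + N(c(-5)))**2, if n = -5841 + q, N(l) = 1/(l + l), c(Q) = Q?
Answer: -1389359/100 ≈ -13894.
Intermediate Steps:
N(l) = 1/(2*l)
n = -22524 (n = -5841 - 16683 = -22524)
n + ((51 + 42) + N(c(-5)))**2 = -22524 + ((51 + 42) + (1/2)/(-5))**2 = -22524 + (93 + (1/2)*(-1/5))**2 = -22524 + (93 - 1/10)**2 = -22524 + (929/10)**2 = -22524 + 863041/100 = -1389359/100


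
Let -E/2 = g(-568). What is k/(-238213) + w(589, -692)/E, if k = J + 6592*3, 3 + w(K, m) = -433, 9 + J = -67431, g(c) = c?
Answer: -12428641/67652492 ≈ -0.18371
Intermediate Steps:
J = -67440 (J = -9 - 67431 = -67440)
E = 1136 (E = -2*(-568) = 1136)
w(K, m) = -436 (w(K, m) = -3 - 433 = -436)
k = -47664 (k = -67440 + 6592*3 = -67440 + 19776 = -47664)
k/(-238213) + w(589, -692)/E = -47664/(-238213) - 436/1136 = -47664*(-1/238213) - 436*1/1136 = 47664/238213 - 109/284 = -12428641/67652492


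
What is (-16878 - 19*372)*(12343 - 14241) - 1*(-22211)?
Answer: 45471719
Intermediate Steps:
(-16878 - 19*372)*(12343 - 14241) - 1*(-22211) = (-16878 - 7068)*(-1898) + 22211 = -23946*(-1898) + 22211 = 45449508 + 22211 = 45471719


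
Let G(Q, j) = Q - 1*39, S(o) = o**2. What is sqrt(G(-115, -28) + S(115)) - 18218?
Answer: -18218 + sqrt(13071) ≈ -18104.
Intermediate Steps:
G(Q, j) = -39 + Q (G(Q, j) = Q - 39 = -39 + Q)
sqrt(G(-115, -28) + S(115)) - 18218 = sqrt((-39 - 115) + 115**2) - 18218 = sqrt(-154 + 13225) - 18218 = sqrt(13071) - 18218 = -18218 + sqrt(13071)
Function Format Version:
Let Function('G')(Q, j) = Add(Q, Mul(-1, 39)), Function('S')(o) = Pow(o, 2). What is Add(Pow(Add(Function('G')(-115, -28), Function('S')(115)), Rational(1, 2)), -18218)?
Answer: Add(-18218, Pow(13071, Rational(1, 2))) ≈ -18104.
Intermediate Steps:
Function('G')(Q, j) = Add(-39, Q) (Function('G')(Q, j) = Add(Q, -39) = Add(-39, Q))
Add(Pow(Add(Function('G')(-115, -28), Function('S')(115)), Rational(1, 2)), -18218) = Add(Pow(Add(Add(-39, -115), Pow(115, 2)), Rational(1, 2)), -18218) = Add(Pow(Add(-154, 13225), Rational(1, 2)), -18218) = Add(Pow(13071, Rational(1, 2)), -18218) = Add(-18218, Pow(13071, Rational(1, 2)))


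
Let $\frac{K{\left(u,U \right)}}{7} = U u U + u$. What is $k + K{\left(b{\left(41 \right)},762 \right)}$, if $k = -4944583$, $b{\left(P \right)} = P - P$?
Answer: $-4944583$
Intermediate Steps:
$b{\left(P \right)} = 0$
$K{\left(u,U \right)} = 7 u + 7 u U^{2}$ ($K{\left(u,U \right)} = 7 \left(U u U + u\right) = 7 \left(u U^{2} + u\right) = 7 \left(u + u U^{2}\right) = 7 u + 7 u U^{2}$)
$k + K{\left(b{\left(41 \right)},762 \right)} = -4944583 + 7 \cdot 0 \left(1 + 762^{2}\right) = -4944583 + 7 \cdot 0 \left(1 + 580644\right) = -4944583 + 7 \cdot 0 \cdot 580645 = -4944583 + 0 = -4944583$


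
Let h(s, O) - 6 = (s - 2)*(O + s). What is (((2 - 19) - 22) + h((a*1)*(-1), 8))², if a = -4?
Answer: 81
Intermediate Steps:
h(s, O) = 6 + (-2 + s)*(O + s) (h(s, O) = 6 + (s - 2)*(O + s) = 6 + (-2 + s)*(O + s))
(((2 - 19) - 22) + h((a*1)*(-1), 8))² = (((2 - 19) - 22) + (6 + (-4*1*(-1))² - 2*8 - 2*(-4*1)*(-1) + 8*(-4*1*(-1))))² = ((-17 - 22) + (6 + (-4*(-1))² - 16 - (-8)*(-1) + 8*(-4*(-1))))² = (-39 + (6 + 4² - 16 - 2*4 + 8*4))² = (-39 + (6 + 16 - 16 - 8 + 32))² = (-39 + 30)² = (-9)² = 81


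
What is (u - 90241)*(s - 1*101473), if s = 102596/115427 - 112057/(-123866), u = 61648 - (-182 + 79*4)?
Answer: 3205894804889282369/1099806214 ≈ 2.9150e+9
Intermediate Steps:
u = 61514 (u = 61648 - (-182 + 316) = 61648 - 1*134 = 61648 - 134 = 61514)
s = 1972504575/1099806214 (s = 102596*(1/115427) - 112057*(-1/123866) = 7892/8879 + 112057/123866 = 1972504575/1099806214 ≈ 1.7935)
(u - 90241)*(s - 1*101473) = (61514 - 90241)*(1972504575/1099806214 - 1*101473) = -28727*(1972504575/1099806214 - 101473) = -28727*(-111598663448647/1099806214) = 3205894804889282369/1099806214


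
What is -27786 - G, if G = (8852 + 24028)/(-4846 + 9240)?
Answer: -61062282/2197 ≈ -27793.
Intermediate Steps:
G = 16440/2197 (G = 32880/4394 = 32880*(1/4394) = 16440/2197 ≈ 7.4829)
-27786 - G = -27786 - 1*16440/2197 = -27786 - 16440/2197 = -61062282/2197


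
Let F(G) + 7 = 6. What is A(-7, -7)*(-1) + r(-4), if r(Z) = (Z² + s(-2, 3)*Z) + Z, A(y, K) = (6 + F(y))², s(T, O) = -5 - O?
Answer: 19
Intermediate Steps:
F(G) = -1 (F(G) = -7 + 6 = -1)
A(y, K) = 25 (A(y, K) = (6 - 1)² = 5² = 25)
r(Z) = Z² - 7*Z (r(Z) = (Z² + (-5 - 1*3)*Z) + Z = (Z² + (-5 - 3)*Z) + Z = (Z² - 8*Z) + Z = Z² - 7*Z)
A(-7, -7)*(-1) + r(-4) = 25*(-1) - 4*(-7 - 4) = -25 - 4*(-11) = -25 + 44 = 19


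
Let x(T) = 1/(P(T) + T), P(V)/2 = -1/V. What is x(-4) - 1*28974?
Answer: -202820/7 ≈ -28974.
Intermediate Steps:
P(V) = -2/V (P(V) = 2*(-1/V) = -2/V)
x(T) = 1/(T - 2/T) (x(T) = 1/(-2/T + T) = 1/(T - 2/T))
x(-4) - 1*28974 = -4/(-2 + (-4)²) - 1*28974 = -4/(-2 + 16) - 28974 = -4/14 - 28974 = -4*1/14 - 28974 = -2/7 - 28974 = -202820/7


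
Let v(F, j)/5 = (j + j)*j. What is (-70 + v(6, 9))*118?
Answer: 87320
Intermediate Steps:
v(F, j) = 10*j² (v(F, j) = 5*((j + j)*j) = 5*((2*j)*j) = 5*(2*j²) = 10*j²)
(-70 + v(6, 9))*118 = (-70 + 10*9²)*118 = (-70 + 10*81)*118 = (-70 + 810)*118 = 740*118 = 87320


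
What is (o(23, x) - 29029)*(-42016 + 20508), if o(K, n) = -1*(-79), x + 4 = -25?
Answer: 622656600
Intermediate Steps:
x = -29 (x = -4 - 25 = -29)
o(K, n) = 79
(o(23, x) - 29029)*(-42016 + 20508) = (79 - 29029)*(-42016 + 20508) = -28950*(-21508) = 622656600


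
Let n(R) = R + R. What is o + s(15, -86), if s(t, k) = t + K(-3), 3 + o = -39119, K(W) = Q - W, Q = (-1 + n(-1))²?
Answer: -39095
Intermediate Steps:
n(R) = 2*R
Q = 9 (Q = (-1 + 2*(-1))² = (-1 - 2)² = (-3)² = 9)
K(W) = 9 - W
o = -39122 (o = -3 - 39119 = -39122)
s(t, k) = 12 + t (s(t, k) = t + (9 - 1*(-3)) = t + (9 + 3) = t + 12 = 12 + t)
o + s(15, -86) = -39122 + (12 + 15) = -39122 + 27 = -39095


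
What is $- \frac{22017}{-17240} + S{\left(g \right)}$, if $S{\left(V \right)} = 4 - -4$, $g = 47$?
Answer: $\frac{159937}{17240} \approx 9.2771$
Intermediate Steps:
$S{\left(V \right)} = 8$ ($S{\left(V \right)} = 4 + 4 = 8$)
$- \frac{22017}{-17240} + S{\left(g \right)} = - \frac{22017}{-17240} + 8 = \left(-22017\right) \left(- \frac{1}{17240}\right) + 8 = \frac{22017}{17240} + 8 = \frac{159937}{17240}$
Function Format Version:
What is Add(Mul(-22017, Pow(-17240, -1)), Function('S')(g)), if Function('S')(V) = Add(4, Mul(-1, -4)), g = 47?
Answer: Rational(159937, 17240) ≈ 9.2771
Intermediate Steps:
Function('S')(V) = 8 (Function('S')(V) = Add(4, 4) = 8)
Add(Mul(-22017, Pow(-17240, -1)), Function('S')(g)) = Add(Mul(-22017, Pow(-17240, -1)), 8) = Add(Mul(-22017, Rational(-1, 17240)), 8) = Add(Rational(22017, 17240), 8) = Rational(159937, 17240)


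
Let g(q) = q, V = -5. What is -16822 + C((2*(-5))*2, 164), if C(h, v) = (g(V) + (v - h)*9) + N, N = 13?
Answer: -15158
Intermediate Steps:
C(h, v) = 8 - 9*h + 9*v (C(h, v) = (-5 + (v - h)*9) + 13 = (-5 + (-9*h + 9*v)) + 13 = (-5 - 9*h + 9*v) + 13 = 8 - 9*h + 9*v)
-16822 + C((2*(-5))*2, 164) = -16822 + (8 - 9*2*(-5)*2 + 9*164) = -16822 + (8 - (-90)*2 + 1476) = -16822 + (8 - 9*(-20) + 1476) = -16822 + (8 + 180 + 1476) = -16822 + 1664 = -15158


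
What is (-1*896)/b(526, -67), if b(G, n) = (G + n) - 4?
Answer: -128/65 ≈ -1.9692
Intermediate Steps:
b(G, n) = -4 + G + n
(-1*896)/b(526, -67) = (-1*896)/(-4 + 526 - 67) = -896/455 = -896*1/455 = -128/65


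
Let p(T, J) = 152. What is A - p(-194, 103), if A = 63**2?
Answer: 3817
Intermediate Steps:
A = 3969
A - p(-194, 103) = 3969 - 1*152 = 3969 - 152 = 3817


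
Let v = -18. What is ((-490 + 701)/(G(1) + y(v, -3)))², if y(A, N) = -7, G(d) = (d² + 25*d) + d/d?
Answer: 44521/400 ≈ 111.30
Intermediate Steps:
G(d) = 1 + d² + 25*d (G(d) = (d² + 25*d) + 1 = 1 + d² + 25*d)
((-490 + 701)/(G(1) + y(v, -3)))² = ((-490 + 701)/((1 + 1² + 25*1) - 7))² = (211/((1 + 1 + 25) - 7))² = (211/(27 - 7))² = (211/20)² = 44521/400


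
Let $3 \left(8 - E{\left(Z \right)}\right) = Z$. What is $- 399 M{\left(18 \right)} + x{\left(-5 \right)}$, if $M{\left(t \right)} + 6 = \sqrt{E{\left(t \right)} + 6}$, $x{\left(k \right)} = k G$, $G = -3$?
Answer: $2409 - 798 \sqrt{2} \approx 1280.5$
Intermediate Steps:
$E{\left(Z \right)} = 8 - \frac{Z}{3}$
$x{\left(k \right)} = - 3 k$ ($x{\left(k \right)} = k \left(-3\right) = - 3 k$)
$M{\left(t \right)} = -6 + \sqrt{14 - \frac{t}{3}}$ ($M{\left(t \right)} = -6 + \sqrt{\left(8 - \frac{t}{3}\right) + 6} = -6 + \sqrt{14 - \frac{t}{3}}$)
$- 399 M{\left(18 \right)} + x{\left(-5 \right)} = - 399 \left(-6 + \frac{\sqrt{126 - 54}}{3}\right) - -15 = - 399 \left(-6 + \frac{\sqrt{126 - 54}}{3}\right) + 15 = - 399 \left(-6 + \frac{\sqrt{72}}{3}\right) + 15 = - 399 \left(-6 + \frac{6 \sqrt{2}}{3}\right) + 15 = - 399 \left(-6 + 2 \sqrt{2}\right) + 15 = \left(2394 - 798 \sqrt{2}\right) + 15 = 2409 - 798 \sqrt{2}$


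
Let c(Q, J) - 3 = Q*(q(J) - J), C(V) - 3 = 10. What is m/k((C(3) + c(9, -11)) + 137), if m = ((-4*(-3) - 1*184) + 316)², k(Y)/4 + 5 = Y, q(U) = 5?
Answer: 1296/73 ≈ 17.753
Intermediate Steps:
C(V) = 13 (C(V) = 3 + 10 = 13)
c(Q, J) = 3 + Q*(5 - J)
k(Y) = -20 + 4*Y
m = 20736 (m = ((12 - 184) + 316)² = (-172 + 316)² = 144² = 20736)
m/k((C(3) + c(9, -11)) + 137) = 20736/(-20 + 4*((13 + (3 + 5*9 - 1*(-11)*9)) + 137)) = 20736/(-20 + 4*((13 + (3 + 45 + 99)) + 137)) = 20736/(-20 + 4*((13 + 147) + 137)) = 20736/(-20 + 4*(160 + 137)) = 20736/(-20 + 4*297) = 20736/(-20 + 1188) = 20736/1168 = 20736*(1/1168) = 1296/73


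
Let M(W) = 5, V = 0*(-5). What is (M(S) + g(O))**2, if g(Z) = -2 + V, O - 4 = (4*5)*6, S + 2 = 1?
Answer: 9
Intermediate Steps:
S = -1 (S = -2 + 1 = -1)
V = 0
O = 124 (O = 4 + (4*5)*6 = 4 + 20*6 = 4 + 120 = 124)
g(Z) = -2 (g(Z) = -2 + 0 = -2)
(M(S) + g(O))**2 = (5 - 2)**2 = 3**2 = 9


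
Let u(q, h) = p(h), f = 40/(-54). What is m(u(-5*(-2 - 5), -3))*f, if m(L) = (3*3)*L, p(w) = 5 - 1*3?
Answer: -40/3 ≈ -13.333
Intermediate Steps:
p(w) = 2 (p(w) = 5 - 3 = 2)
f = -20/27 (f = 40*(-1/54) = -20/27 ≈ -0.74074)
u(q, h) = 2
m(L) = 9*L
m(u(-5*(-2 - 5), -3))*f = (9*2)*(-20/27) = 18*(-20/27) = -40/3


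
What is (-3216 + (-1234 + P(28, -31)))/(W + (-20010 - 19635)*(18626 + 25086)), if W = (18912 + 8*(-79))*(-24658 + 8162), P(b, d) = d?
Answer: 4481/2034509120 ≈ 2.2025e-6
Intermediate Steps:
W = -301546880 (W = (18912 - 632)*(-16496) = 18280*(-16496) = -301546880)
(-3216 + (-1234 + P(28, -31)))/(W + (-20010 - 19635)*(18626 + 25086)) = (-3216 + (-1234 - 31))/(-301546880 + (-20010 - 19635)*(18626 + 25086)) = (-3216 - 1265)/(-301546880 - 39645*43712) = -4481/(-301546880 - 1732962240) = -4481/(-2034509120) = -4481*(-1/2034509120) = 4481/2034509120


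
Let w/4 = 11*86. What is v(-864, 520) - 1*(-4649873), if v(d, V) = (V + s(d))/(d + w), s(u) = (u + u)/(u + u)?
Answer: 13577629681/2920 ≈ 4.6499e+6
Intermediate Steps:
s(u) = 1 (s(u) = (2*u)/((2*u)) = (2*u)*(1/(2*u)) = 1)
w = 3784 (w = 4*(11*86) = 4*946 = 3784)
v(d, V) = (1 + V)/(3784 + d) (v(d, V) = (V + 1)/(d + 3784) = (1 + V)/(3784 + d))
v(-864, 520) - 1*(-4649873) = (1 + 520)/(3784 - 864) - 1*(-4649873) = 521/2920 + 4649873 = 13577629681/2920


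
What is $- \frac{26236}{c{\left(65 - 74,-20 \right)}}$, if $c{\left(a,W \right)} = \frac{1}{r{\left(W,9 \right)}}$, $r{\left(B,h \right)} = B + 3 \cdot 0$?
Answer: $524720$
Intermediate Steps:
$r{\left(B,h \right)} = B$ ($r{\left(B,h \right)} = B + 0 = B$)
$c{\left(a,W \right)} = \frac{1}{W}$
$- \frac{26236}{c{\left(65 - 74,-20 \right)}} = - \frac{26236}{\frac{1}{-20}} = - \frac{26236}{- \frac{1}{20}} = \left(-26236\right) \left(-20\right) = 524720$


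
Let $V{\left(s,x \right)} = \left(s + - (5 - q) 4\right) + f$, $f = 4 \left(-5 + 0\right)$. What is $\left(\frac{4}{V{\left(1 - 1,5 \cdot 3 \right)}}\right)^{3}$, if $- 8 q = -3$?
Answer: $- \frac{512}{456533} \approx -0.0011215$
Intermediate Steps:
$f = -20$ ($f = 4 \left(-5\right) = -20$)
$q = \frac{3}{8}$ ($q = \left(- \frac{1}{8}\right) \left(-3\right) = \frac{3}{8} \approx 0.375$)
$V{\left(s,x \right)} = - \frac{77}{2} + s$ ($V{\left(s,x \right)} = \left(s + - (5 - \frac{3}{8}) 4\right) - 20 = \left(s + \left(-1\right) \frac{37}{8} \cdot 4\right) - 20 = \left(s - \frac{37}{2}\right) - 20 = \left(- \frac{37}{2} + s\right) - 20 = - \frac{77}{2} + s$)
$\left(\frac{4}{V{\left(1 - 1,5 \cdot 3 \right)}}\right)^{3} = \left(\frac{4}{- \frac{77}{2} + \left(1 - 1\right)}\right)^{3} = \left(\frac{4}{- \frac{77}{2} + 0}\right)^{3} = \left(\frac{4}{- \frac{77}{2}}\right)^{3} = \left(4 \left(- \frac{2}{77}\right)\right)^{3} = \left(- \frac{8}{77}\right)^{3} = - \frac{512}{456533}$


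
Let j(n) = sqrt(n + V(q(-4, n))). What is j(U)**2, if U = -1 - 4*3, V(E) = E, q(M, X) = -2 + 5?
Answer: -10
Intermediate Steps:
q(M, X) = 3
U = -13 (U = -1 - 12 = -13)
j(n) = sqrt(3 + n) (j(n) = sqrt(n + 3) = sqrt(3 + n))
j(U)**2 = (sqrt(3 - 13))**2 = (sqrt(-10))**2 = (I*sqrt(10))**2 = -10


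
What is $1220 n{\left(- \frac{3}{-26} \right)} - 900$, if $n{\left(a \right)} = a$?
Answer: $- \frac{9870}{13} \approx -759.23$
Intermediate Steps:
$1220 n{\left(- \frac{3}{-26} \right)} - 900 = 1220 \left(- \frac{3}{-26}\right) - 900 = 1220 \left(\left(-3\right) \left(- \frac{1}{26}\right)\right) - 900 = 1220 \cdot \frac{3}{26} - 900 = \frac{1830}{13} - 900 = - \frac{9870}{13}$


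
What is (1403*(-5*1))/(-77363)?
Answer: 7015/77363 ≈ 0.090676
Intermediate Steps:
(1403*(-5*1))/(-77363) = (1403*(-5))*(-1/77363) = -7015*(-1/77363) = 7015/77363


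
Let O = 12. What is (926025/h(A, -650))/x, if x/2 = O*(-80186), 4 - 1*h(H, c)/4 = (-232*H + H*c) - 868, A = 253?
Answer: -308675/574819435136 ≈ -5.3699e-7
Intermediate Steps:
h(H, c) = 3488 + 928*H - 4*H*c (h(H, c) = 16 - 4*((-232*H + H*c) - 868) = 16 - 4*(-868 - 232*H + H*c) = 16 + (3472 + 928*H - 4*H*c) = 3488 + 928*H - 4*H*c)
x = -1924464 (x = 2*(12*(-80186)) = 2*(-962232) = -1924464)
(926025/h(A, -650))/x = (926025/(3488 + 928*253 - 4*253*(-650)))/(-1924464) = (926025/(3488 + 234784 + 657800))*(-1/1924464) = (926025/896072)*(-1/1924464) = -308675/574819435136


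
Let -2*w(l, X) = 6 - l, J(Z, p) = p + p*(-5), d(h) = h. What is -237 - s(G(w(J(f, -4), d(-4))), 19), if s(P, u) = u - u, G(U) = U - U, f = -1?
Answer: -237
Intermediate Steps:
J(Z, p) = -4*p (J(Z, p) = p - 5*p = -4*p)
w(l, X) = -3 + l/2 (w(l, X) = -(6 - l)/2 = -3 + l/2)
G(U) = 0
s(P, u) = 0
-237 - s(G(w(J(f, -4), d(-4))), 19) = -237 - 1*0 = -237 + 0 = -237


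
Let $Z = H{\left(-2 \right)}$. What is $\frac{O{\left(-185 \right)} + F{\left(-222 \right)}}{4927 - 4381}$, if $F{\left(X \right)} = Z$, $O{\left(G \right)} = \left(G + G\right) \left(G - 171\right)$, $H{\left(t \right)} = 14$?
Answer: $\frac{65867}{273} \approx 241.27$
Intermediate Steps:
$O{\left(G \right)} = 2 G \left(-171 + G\right)$
$Z = 14$
$F{\left(X \right)} = 14$
$\frac{O{\left(-185 \right)} + F{\left(-222 \right)}}{4927 - 4381} = \frac{2 \left(-185\right) \left(-171 - 185\right) + 14}{4927 - 4381} = \frac{2 \left(-185\right) \left(-356\right) + 14}{546} = \left(131720 + 14\right) \frac{1}{546} = 131734 \cdot \frac{1}{546} = \frac{65867}{273}$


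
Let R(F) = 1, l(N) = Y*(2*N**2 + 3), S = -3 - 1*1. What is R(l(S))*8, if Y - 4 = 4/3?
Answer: 8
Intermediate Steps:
Y = 16/3 (Y = 4 + 4/3 = 16/3 ≈ 5.3333)
S = -4 (S = -3 - 1 = -4)
l(N) = 16 + 32*N**2/3 (l(N) = 16*(2*N**2 + 3)/3 = 16*(3 + 2*N**2)/3 = 16 + 32*N**2/3)
R(l(S))*8 = 1*8 = 8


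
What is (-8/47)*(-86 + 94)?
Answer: -64/47 ≈ -1.3617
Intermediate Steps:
(-8/47)*(-86 + 94) = -8*1/47*8 = -8/47*8 = -64/47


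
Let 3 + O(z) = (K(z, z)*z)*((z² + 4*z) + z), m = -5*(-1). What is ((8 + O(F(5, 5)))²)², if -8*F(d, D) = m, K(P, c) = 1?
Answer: 139221710600625/68719476736 ≈ 2025.9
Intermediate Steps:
m = 5
F(d, D) = -5/8 (F(d, D) = -⅛*5 = -5/8)
O(z) = -3 + z*(z² + 5*z) (O(z) = -3 + (1*z)*((z² + 4*z) + z) = -3 + z*(z² + 5*z))
((8 + O(F(5, 5)))²)² = ((8 + (-3 + (-5/8)³ + 5*(-5/8)²))²)² = ((8 + (-3 - 125/512 + 5*(25/64)))²)² = ((8 + (-3 - 125/512 + 125/64))²)² = ((8 - 661/512)²)² = ((3435/512)²)² = (11799225/262144)² = 139221710600625/68719476736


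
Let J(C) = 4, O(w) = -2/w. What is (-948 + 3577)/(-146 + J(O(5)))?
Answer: -2629/142 ≈ -18.514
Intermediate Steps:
(-948 + 3577)/(-146 + J(O(5))) = (-948 + 3577)/(-146 + 4) = 2629/(-142) = 2629*(-1/142) = -2629/142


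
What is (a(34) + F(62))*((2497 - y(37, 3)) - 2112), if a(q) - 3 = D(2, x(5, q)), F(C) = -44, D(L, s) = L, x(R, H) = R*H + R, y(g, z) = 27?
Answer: -13962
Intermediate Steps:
x(R, H) = R + H*R (x(R, H) = H*R + R = R + H*R)
a(q) = 5 (a(q) = 3 + 2 = 5)
(a(34) + F(62))*((2497 - y(37, 3)) - 2112) = (5 - 44)*((2497 - 1*27) - 2112) = -39*((2497 - 27) - 2112) = -39*(2470 - 2112) = -39*358 = -13962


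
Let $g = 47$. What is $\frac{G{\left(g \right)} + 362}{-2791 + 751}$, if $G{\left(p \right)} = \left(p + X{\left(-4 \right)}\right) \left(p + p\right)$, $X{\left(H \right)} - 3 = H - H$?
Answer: $- \frac{2531}{1020} \approx -2.4814$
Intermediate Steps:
$X{\left(H \right)} = 3$ ($X{\left(H \right)} = 3 + \left(H - H\right) = 3 + 0 = 3$)
$G{\left(p \right)} = 2 p \left(3 + p\right)$ ($G{\left(p \right)} = \left(p + 3\right) \left(p + p\right) = \left(3 + p\right) 2 p = 2 p \left(3 + p\right)$)
$\frac{G{\left(g \right)} + 362}{-2791 + 751} = \frac{2 \cdot 47 \left(3 + 47\right) + 362}{-2791 + 751} = \frac{2 \cdot 47 \cdot 50 + 362}{-2040} = \left(4700 + 362\right) \left(- \frac{1}{2040}\right) = 5062 \left(- \frac{1}{2040}\right) = - \frac{2531}{1020}$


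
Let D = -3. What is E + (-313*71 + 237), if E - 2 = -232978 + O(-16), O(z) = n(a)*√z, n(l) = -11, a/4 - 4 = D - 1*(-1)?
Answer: -254962 - 44*I ≈ -2.5496e+5 - 44.0*I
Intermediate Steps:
a = 8 (a = 16 + 4*(-3 - 1*(-1)) = 16 + 4*(-3 + 1) = 16 + 4*(-2) = 16 - 8 = 8)
O(z) = -11*√z
E = -232976 - 44*I (E = 2 + (-232978 - 44*I) = -232976 - 44*I ≈ -2.3298e+5 - 44.0*I)
E + (-313*71 + 237) = (-232976 - 44*I) + (-313*71 + 237) = (-232976 - 44*I) + (-22223 + 237) = (-232976 - 44*I) - 21986 = -254962 - 44*I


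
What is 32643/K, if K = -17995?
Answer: -32643/17995 ≈ -1.8140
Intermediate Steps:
32643/K = 32643/(-17995) = 32643*(-1/17995) = -32643/17995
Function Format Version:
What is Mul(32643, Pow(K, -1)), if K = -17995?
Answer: Rational(-32643, 17995) ≈ -1.8140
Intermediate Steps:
Mul(32643, Pow(K, -1)) = Mul(32643, Pow(-17995, -1)) = Mul(32643, Rational(-1, 17995)) = Rational(-32643, 17995)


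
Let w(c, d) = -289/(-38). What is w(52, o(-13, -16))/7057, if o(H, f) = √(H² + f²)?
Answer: 289/268166 ≈ 0.0010777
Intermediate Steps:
w(c, d) = 289/38 (w(c, d) = -289*(-1/38) = 289/38)
w(52, o(-13, -16))/7057 = (289/38)/7057 = (289/38)*(1/7057) = 289/268166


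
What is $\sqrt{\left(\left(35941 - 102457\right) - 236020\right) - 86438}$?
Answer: $i \sqrt{388974} \approx 623.68 i$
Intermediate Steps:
$\sqrt{\left(\left(35941 - 102457\right) - 236020\right) - 86438} = \sqrt{\left(-66516 - 236020\right) - 86438} = \sqrt{-302536 - 86438} = \sqrt{-388974} = i \sqrt{388974}$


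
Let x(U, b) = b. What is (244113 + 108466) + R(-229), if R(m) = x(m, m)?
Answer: 352350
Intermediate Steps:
R(m) = m
(244113 + 108466) + R(-229) = (244113 + 108466) - 229 = 352579 - 229 = 352350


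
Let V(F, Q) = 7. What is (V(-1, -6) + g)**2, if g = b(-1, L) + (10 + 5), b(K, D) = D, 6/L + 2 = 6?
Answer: 2209/4 ≈ 552.25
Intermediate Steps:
L = 3/2 (L = 6/(-2 + 6) = 6/4 = 6*(1/4) = 3/2 ≈ 1.5000)
g = 33/2 (g = 3/2 + (10 + 5) = 3/2 + 15 = 33/2 ≈ 16.500)
(V(-1, -6) + g)**2 = (7 + 33/2)**2 = (47/2)**2 = 2209/4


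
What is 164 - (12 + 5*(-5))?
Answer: 177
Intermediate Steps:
164 - (12 + 5*(-5)) = 164 - (12 - 25) = 164 - 1*(-13) = 164 + 13 = 177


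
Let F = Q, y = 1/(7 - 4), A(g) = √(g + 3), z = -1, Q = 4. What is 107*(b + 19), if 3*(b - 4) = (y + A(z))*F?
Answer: 22577/9 + 428*√2/3 ≈ 2710.3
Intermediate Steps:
A(g) = √(3 + g)
y = ⅓ (y = 1/3 = ⅓ ≈ 0.33333)
F = 4
b = 40/9 + 4*√2/3 (b = 4 + ((⅓ + √(3 - 1))*4)/3 = 4 + ((⅓ + √2)*4)/3 = 4 + (4/3 + 4*√2)/3 = 4 + (4/9 + 4*√2/3) = 40/9 + 4*√2/3 ≈ 6.3301)
107*(b + 19) = 107*((40/9 + 4*√2/3) + 19) = 107*(211/9 + 4*√2/3) = 22577/9 + 428*√2/3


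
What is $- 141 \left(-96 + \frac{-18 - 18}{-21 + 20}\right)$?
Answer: $8460$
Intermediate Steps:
$- 141 \left(-96 + \frac{-18 - 18}{-21 + 20}\right) = - 141 \left(-96 - \frac{36}{-1}\right) = - 141 \left(-96 - -36\right) = - 141 \left(-96 + 36\right) = \left(-141\right) \left(-60\right) = 8460$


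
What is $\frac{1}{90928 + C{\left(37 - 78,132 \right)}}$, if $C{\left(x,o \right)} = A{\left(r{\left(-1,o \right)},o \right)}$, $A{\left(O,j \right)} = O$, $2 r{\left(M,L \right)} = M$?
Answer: $\frac{2}{181855} \approx 1.0998 \cdot 10^{-5}$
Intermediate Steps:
$r{\left(M,L \right)} = \frac{M}{2}$
$C{\left(x,o \right)} = - \frac{1}{2}$ ($C{\left(x,o \right)} = \frac{1}{2} \left(-1\right) = - \frac{1}{2}$)
$\frac{1}{90928 + C{\left(37 - 78,132 \right)}} = \frac{1}{90928 - \frac{1}{2}} = \frac{1}{\frac{181855}{2}} = \frac{2}{181855}$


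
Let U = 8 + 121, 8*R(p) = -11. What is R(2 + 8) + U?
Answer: 1021/8 ≈ 127.63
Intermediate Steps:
R(p) = -11/8 (R(p) = (1/8)*(-11) = -11/8)
U = 129
R(2 + 8) + U = -11/8 + 129 = 1021/8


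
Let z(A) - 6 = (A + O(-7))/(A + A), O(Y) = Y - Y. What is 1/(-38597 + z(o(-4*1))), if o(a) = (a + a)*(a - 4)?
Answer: -2/77181 ≈ -2.5913e-5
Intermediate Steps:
O(Y) = 0
o(a) = 2*a*(-4 + a) (o(a) = (2*a)*(-4 + a) = 2*a*(-4 + a))
z(A) = 13/2 (z(A) = 6 + (A + 0)/(A + A) = 6 + A/((2*A)) = 6 + A*(1/(2*A)) = 6 + ½ = 13/2)
1/(-38597 + z(o(-4*1))) = 1/(-38597 + 13/2) = 1/(-77181/2) = -2/77181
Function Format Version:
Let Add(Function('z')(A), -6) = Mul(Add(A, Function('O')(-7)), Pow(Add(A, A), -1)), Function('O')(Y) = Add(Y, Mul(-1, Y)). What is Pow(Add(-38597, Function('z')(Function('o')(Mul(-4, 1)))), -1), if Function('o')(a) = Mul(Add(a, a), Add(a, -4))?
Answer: Rational(-2, 77181) ≈ -2.5913e-5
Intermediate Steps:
Function('O')(Y) = 0
Function('o')(a) = Mul(2, a, Add(-4, a)) (Function('o')(a) = Mul(Mul(2, a), Add(-4, a)) = Mul(2, a, Add(-4, a)))
Function('z')(A) = Rational(13, 2) (Function('z')(A) = Add(6, Mul(Add(A, 0), Pow(Add(A, A), -1))) = Add(6, Mul(A, Pow(Mul(2, A), -1))) = Add(6, Mul(A, Mul(Rational(1, 2), Pow(A, -1)))) = Add(6, Rational(1, 2)) = Rational(13, 2))
Pow(Add(-38597, Function('z')(Function('o')(Mul(-4, 1)))), -1) = Pow(Add(-38597, Rational(13, 2)), -1) = Pow(Rational(-77181, 2), -1) = Rational(-2, 77181)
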